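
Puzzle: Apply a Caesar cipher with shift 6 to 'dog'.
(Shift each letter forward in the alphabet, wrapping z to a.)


Shift each letter by 6: d -> j, o -> u, g -> m. Result: 'jum'.

jum


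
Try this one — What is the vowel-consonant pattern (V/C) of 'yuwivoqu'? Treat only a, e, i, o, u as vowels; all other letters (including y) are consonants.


Letter mapping: y = C, u = V, w = C, i = V, v = C, o = V, q = C, u = V.

CVCVCVCV


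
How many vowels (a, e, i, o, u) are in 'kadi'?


Vowels in 'kadi': a, i = 2 vowels.

2


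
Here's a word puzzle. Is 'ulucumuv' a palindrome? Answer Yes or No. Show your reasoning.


Forward: 'ulucumuv'
Reversed: 'vumuculu'
They differ.

No


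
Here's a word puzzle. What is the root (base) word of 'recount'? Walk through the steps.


Remove prefix 're' from 'recount' to get root 'count'.

count


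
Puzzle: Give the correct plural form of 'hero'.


Apply rule: Add -es (consonant + o). 'hero' becomes 'heroes'.

heroes


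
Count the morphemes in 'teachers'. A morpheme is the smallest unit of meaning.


Decomposition: teach (root) + -er (suffix) + -s (plural) = 3 morpheme(s)

3 morphemes


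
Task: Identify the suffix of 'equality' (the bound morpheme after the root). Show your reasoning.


The word 'equality' = 'equal' (root) + '-ity' (suffix). The suffix is '-ity'.

ity


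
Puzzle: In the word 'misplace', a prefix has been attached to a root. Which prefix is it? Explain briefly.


The word 'misplace' = 'mis' (prefix) + 'place' (root). The prefix is 'mis'.

mis


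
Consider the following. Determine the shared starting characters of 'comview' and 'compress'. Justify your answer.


Compare from the start: 3 characters match: 'com'. Mismatch at position 4: 'v' vs 'p'.

com


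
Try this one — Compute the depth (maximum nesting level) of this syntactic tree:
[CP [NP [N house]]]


Count bracket nesting levels:
'[' at pos 0: depth = 1
'[' at pos 4: depth = 2
'[' at pos 8: depth = 3
Maximum depth reached: 3

3


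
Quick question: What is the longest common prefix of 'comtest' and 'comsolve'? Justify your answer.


Compare from the start: 3 characters match: 'com'. Mismatch at position 4: 't' vs 's'.

com


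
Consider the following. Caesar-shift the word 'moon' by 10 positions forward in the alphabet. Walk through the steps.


Shift each letter by 10: m -> w, o -> y, o -> y, n -> x. Result: 'wyyx'.

wyyx


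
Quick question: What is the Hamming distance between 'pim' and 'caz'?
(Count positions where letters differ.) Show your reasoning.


Alignment:
Position 1: 'p' vs 'c' = DIFFER
Position 2: 'i' vs 'a' = DIFFER
Position 3: 'm' vs 'z' = DIFFER
Total differences: 3

3


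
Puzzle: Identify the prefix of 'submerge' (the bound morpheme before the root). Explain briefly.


The word 'submerge' = 'sub' (prefix) + 'merge' (root). The prefix is 'sub'.

sub


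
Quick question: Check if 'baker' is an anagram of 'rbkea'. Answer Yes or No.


Sorted letters of 'baker': 'abekr'
Sorted letters of 'rbkea': 'abekr'
They match.

Yes


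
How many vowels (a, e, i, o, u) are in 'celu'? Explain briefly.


Vowels in 'celu': e, u = 2 vowels.

2


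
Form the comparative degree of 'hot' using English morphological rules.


Apply comparative formation (double final consonant, add -er): 'hot' -> 'hotter'.

hotter


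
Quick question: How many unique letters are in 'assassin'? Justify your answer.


Unique letters in 'assassin': {a, i, n, s} = 4 distinct letters.

4


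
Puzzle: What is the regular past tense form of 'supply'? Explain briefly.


Apply rule: Change -y to -ied. 'supply' becomes 'supplied'.

supplied


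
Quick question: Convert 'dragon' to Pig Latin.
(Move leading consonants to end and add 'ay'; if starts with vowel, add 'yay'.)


'dragon': move consonant cluster 'dr' to end and add 'ay': 'agondray'.

agondray


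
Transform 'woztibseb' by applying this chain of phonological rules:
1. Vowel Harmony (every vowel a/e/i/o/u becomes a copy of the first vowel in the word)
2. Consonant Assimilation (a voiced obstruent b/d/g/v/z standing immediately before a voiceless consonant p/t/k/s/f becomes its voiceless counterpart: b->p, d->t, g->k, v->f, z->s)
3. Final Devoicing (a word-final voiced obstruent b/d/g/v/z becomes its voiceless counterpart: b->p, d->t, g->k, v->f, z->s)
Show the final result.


Starting form: 'woztibseb'
Rule 1: Vowel Harmony: all vowels become 'o' (matching first vowel). 'woztibseb' -> 'woztobsob'
Rule 2: Consonant Assimilation: voiced obstruent before voiceless consonant becomes voiceless ('zt' -> 'st', 'bs' -> 'ps'). 'woztobsob' -> 'wostopsob'
Rule 3: Final Devoicing: word-final voiced obstruent 'b' becomes voiceless 'p'. 'wostopsob' -> 'wostopsop'
Final form: 'wostopsop'

wostopsop


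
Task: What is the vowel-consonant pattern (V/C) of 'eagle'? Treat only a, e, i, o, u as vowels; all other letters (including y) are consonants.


Letter mapping: e = V, a = V, g = C, l = C, e = V.

VVCCV


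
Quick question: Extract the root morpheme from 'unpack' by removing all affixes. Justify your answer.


Remove prefix 'un' from 'unpack' to get root 'pack'.

pack


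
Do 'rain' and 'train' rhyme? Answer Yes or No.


Rime (stressed vowel + following sounds) of 'rain': -ain = /eɪn/
Rime of 'train': -ain = /eɪn/
/eɪn/ and /eɪn/ are the same ending sound, so the words rhyme.

Yes


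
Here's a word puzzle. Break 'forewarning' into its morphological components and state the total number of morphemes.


Step 1: Identify prefix: 'fore' (meaning: before/front)
Step 2: Identify root: 'warn'
Step 3: Identify suffix(es): 'ing'
Decomposition: fore- (prefix: before/front) + warn (root) + -ing (suffix: ongoing action)
Total morphemes: 3

3 morphemes (fore- (prefix: before/front) + warn (root) + -ing (suffix: ongoing action))


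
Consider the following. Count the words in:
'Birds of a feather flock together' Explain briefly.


Split into words: Birds | of | a | feather | flock | together = 6 words.

6


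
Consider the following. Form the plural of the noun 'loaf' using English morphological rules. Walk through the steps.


Apply rule: Change -f to -ves. 'loaf' becomes 'loaves'.

loaves


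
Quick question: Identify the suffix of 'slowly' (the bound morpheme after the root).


The word 'slowly' = 'slow' (root) + '-ly' (suffix). The suffix is '-ly'.

ly


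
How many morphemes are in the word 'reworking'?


Decomposition: re- (prefix) + work (root) + -ing (suffix) = 3 morpheme(s)

3 morphemes


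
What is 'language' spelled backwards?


Reverse 'language' character by character: 'egaugnal'.

egaugnal


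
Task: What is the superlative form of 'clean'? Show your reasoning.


Apply superlative formation (add -est): 'clean' -> 'cleanest'.

cleanest


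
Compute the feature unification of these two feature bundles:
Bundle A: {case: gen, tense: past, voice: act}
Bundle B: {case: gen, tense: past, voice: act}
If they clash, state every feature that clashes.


Compare features:
case: A=gen vs B=gen -> unified: gen
tense: A=past vs B=past -> unified: past
voice: A=act vs B=act -> unified: act
No clashes found.

Unified: {case: gen, tense: past, voice: act}


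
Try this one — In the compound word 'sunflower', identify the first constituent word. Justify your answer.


Split 'sunflower' into 'sun' + 'flower'. The first part is 'sun'.

sun


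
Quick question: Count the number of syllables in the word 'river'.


Break 'river' into syllables: riv-er -> riv | er = 2 syllables

2 syllables


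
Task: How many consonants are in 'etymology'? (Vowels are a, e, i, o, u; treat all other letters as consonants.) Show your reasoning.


Consonants in 'etymology': t, y, m, l, g, y = 6 consonants.

6


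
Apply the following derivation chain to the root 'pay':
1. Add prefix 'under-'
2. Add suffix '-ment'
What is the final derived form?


Step 1: Add prefix 'under-' to 'pay' = 'underpay'
Step 2: Add suffix '-ment' to 'underpay' = 'underpayment'

underpayment


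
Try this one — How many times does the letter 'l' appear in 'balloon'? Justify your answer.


Letter 'l' in 'balloon': found at position(s) 3, 4 = 2 occurrence(s).

2


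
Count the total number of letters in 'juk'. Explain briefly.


Spell out 'juk' and number each letter: j(1), u(2), k(3). Total: 3 letters.

3


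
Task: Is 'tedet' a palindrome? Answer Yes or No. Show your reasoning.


Forward: 'tedet'
Reversed: 'tedet'
They are identical.

Yes


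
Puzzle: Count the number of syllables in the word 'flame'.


Break 'flame' into syllables: flame -> flame = 1 syllable

1 syllable


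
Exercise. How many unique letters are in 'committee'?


Unique letters in 'committee': {c, e, i, m, o, t} = 6 distinct letters.

6


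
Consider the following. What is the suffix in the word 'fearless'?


The word 'fearless' = 'fear' (root) + '-less' (suffix). The suffix is '-less'.

less


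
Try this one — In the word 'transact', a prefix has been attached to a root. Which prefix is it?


The word 'transact' = 'trans' (prefix) + 'act' (root). The prefix is 'trans'.

trans


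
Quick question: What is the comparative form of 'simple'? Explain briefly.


Apply comparative formation (ends in e: add -r): 'simple' -> 'simpler'.

simpler


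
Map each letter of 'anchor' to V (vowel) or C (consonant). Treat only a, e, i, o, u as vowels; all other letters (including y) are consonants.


Letter mapping: a = V, n = C, c = C, h = C, o = V, r = C.

VCCCVC


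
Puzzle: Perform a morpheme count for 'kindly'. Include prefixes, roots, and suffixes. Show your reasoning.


Decomposition: kind (root) + -ly (suffix) = 2 morpheme(s)

2 morphemes


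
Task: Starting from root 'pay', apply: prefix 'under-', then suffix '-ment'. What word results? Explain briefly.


Step 1: Add prefix 'under-' to 'pay' = 'underpay'
Step 2: Add suffix '-ment' to 'underpay' = 'underpayment'

underpayment


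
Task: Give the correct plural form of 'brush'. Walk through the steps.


Apply rule: Add -es (sibilant/fricative ending). 'brush' becomes 'brushes'.

brushes


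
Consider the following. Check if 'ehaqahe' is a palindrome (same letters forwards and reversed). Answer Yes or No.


Forward: 'ehaqahe'
Reversed: 'ehaqahe'
They are identical.

Yes


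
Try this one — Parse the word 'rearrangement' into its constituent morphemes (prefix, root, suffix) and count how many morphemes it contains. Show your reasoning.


Step 1: Identify prefix: 're' (meaning: again)
Step 2: Identify root: 'arrange'
Step 3: Identify suffix(es): 'ment'
Decomposition: re- (prefix: again) + arrange (root) + -ment (suffix: action/result)
Total morphemes: 3

3 morphemes (re- (prefix: again) + arrange (root) + -ment (suffix: action/result))


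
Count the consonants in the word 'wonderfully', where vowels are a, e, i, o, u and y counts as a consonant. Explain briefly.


Consonants in 'wonderfully': w, n, d, r, f, l, l, y = 8 consonants.

8


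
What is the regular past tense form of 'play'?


Apply rule: Add -ed. 'play' becomes 'played'.

played


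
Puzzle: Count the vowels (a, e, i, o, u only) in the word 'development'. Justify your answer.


Vowels in 'development': e, e, o, e = 4 vowels.

4


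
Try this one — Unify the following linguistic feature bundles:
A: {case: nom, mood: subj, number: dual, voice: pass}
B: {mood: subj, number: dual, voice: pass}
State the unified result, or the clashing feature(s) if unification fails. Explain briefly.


Compare features:
case: A=nom vs B=_ -> unified: nom
mood: A=subj vs B=subj -> unified: subj
number: A=dual vs B=dual -> unified: dual
voice: A=pass vs B=pass -> unified: pass
No clashes found.

Unified: {case: nom, mood: subj, number: dual, voice: pass}


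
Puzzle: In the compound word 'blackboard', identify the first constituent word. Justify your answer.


Split 'blackboard' into 'black' + 'board'. The first part is 'black'.

black


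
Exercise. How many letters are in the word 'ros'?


Spell out 'ros' and number each letter: r(1), o(2), s(3). Total: 3 letters.

3


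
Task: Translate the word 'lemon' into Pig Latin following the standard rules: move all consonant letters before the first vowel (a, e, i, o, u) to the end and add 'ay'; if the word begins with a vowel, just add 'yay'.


'lemon': move consonant cluster 'l' to end and add 'ay': 'emonlay'.

emonlay


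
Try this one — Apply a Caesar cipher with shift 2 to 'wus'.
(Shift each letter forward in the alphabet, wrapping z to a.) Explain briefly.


Shift each letter by 2: w -> y, u -> w, s -> u. Result: 'ywu'.

ywu


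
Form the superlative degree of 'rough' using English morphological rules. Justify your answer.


Apply superlative formation (add -est): 'rough' -> 'roughest'.

roughest


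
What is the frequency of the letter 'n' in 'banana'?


Letter 'n' in 'banana': found at position(s) 3, 5 = 2 occurrence(s).

2


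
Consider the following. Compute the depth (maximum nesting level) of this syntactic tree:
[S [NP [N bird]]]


Count bracket nesting levels:
'[' at pos 0: depth = 1
'[' at pos 3: depth = 2
'[' at pos 7: depth = 3
Maximum depth reached: 3

3


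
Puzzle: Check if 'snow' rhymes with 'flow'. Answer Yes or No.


Rime (stressed vowel + following sounds) of 'snow': -ow = /oʊ/
Rime of 'flow': -ow = /oʊ/
/oʊ/ and /oʊ/ are the same ending sound, so the words rhyme.

Yes


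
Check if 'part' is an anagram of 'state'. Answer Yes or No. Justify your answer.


Sorted letters of 'part': 'aprt'
Sorted letters of 'state': 'aestt'
They do not match.

No


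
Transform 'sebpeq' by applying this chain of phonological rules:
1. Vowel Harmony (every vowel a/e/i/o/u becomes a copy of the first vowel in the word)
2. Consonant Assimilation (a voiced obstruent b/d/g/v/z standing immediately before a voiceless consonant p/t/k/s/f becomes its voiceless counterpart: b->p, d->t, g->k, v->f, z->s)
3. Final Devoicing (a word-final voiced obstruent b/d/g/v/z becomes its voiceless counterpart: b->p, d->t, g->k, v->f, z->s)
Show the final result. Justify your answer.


Starting form: 'sebpeq'
Rule 1: Vowel Harmony: all vowels already match. No change.
Rule 2: Consonant Assimilation: voiced obstruent before voiceless consonant becomes voiceless ('bp' -> 'pp'). 'sebpeq' -> 'seppeq'
Rule 3: Final Devoicing: final consonant 'q' is not one of the voiced obstruents b/d/g/v/z. No change.
Final form: 'seppeq'

seppeq


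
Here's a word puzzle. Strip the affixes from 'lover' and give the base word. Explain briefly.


Remove suffix '-er' from 'lover' to get root 'love'.

love


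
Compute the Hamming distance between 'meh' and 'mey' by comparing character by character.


Alignment:
Position 1: 'm' vs 'm' = match
Position 2: 'e' vs 'e' = match
Position 3: 'h' vs 'y' = DIFFER
Total differences: 1

1


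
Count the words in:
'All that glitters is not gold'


Split into words: All | that | glitters | is | not | gold = 6 words.

6


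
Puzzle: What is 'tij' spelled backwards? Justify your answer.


Reverse 'tij' character by character: 'jit'.

jit


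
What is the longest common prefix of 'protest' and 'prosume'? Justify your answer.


Compare from the start: 3 characters match: 'pro'. Mismatch at position 4: 't' vs 's'.

pro


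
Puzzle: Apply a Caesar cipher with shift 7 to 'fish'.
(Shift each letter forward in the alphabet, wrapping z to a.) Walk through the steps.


Shift each letter by 7: f -> m, i -> p, s -> z, h -> o. Result: 'mpzo'.

mpzo


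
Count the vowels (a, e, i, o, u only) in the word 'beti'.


Vowels in 'beti': e, i = 2 vowels.

2


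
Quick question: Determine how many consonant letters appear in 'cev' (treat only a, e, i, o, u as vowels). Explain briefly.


Consonants in 'cev': c, v = 2 consonants.

2


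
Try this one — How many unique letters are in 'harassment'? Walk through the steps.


Unique letters in 'harassment': {a, e, h, m, n, r, s, t} = 8 distinct letters.

8


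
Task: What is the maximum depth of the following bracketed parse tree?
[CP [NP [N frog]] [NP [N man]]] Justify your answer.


Count bracket nesting levels:
'[' at pos 0: depth = 1
'[' at pos 4: depth = 2
'[' at pos 8: depth = 3
'[' at pos 18: depth = 2
'[' at pos 22: depth = 3
Maximum depth reached: 3

3


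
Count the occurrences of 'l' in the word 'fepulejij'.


Letter 'l' in 'fepulejij': found at position(s) 5 = 1 occurrence(s).

1


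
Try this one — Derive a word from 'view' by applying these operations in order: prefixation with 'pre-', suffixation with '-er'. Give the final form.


Step 1: Add prefix 'pre-' to 'view' = 'preview'
Step 2: Add suffix '-er' to 'preview' = 'previewer'

previewer


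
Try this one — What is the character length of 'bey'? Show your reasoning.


Spell out 'bey' and number each letter: b(1), e(2), y(3). Total: 3 letters.

3


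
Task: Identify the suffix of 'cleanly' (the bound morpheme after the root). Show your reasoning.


The word 'cleanly' = 'clean' (root) + '-ly' (suffix). The suffix is '-ly'.

ly


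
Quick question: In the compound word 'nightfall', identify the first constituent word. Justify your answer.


Split 'nightfall' into 'night' + 'fall'. The first part is 'night'.

night


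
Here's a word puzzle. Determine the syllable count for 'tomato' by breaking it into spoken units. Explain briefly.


Break 'tomato' into syllables: to-ma-to -> to | ma | to = 3 syllables

3 syllables


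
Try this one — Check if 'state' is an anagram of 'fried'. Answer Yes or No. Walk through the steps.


Sorted letters of 'state': 'aestt'
Sorted letters of 'fried': 'defir'
They do not match.

No


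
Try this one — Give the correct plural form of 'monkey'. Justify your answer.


Apply rule: Add -s. 'monkey' becomes 'monkeys'.

monkeys


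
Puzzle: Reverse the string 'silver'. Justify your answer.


Reverse 'silver' character by character: 'revlis'.

revlis


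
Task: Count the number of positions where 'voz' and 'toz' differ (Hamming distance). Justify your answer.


Alignment:
Position 1: 'v' vs 't' = DIFFER
Position 2: 'o' vs 'o' = match
Position 3: 'z' vs 'z' = match
Total differences: 1

1


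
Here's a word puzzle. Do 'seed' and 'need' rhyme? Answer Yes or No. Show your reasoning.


Rime (stressed vowel + following sounds) of 'seed': -eed = /iːd/
Rime of 'need': -eed = /iːd/
/iːd/ and /iːd/ are the same ending sound, so the words rhyme.

Yes


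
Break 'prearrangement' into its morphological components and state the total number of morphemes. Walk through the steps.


Step 1: Identify prefix: 'pre' (meaning: before)
Step 2: Identify root: 'arrange'
Step 3: Identify suffix(es): 'ment'
Decomposition: pre- (prefix: before) + arrange (root) + -ment (suffix: action/result)
Total morphemes: 3

3 morphemes (pre- (prefix: before) + arrange (root) + -ment (suffix: action/result))


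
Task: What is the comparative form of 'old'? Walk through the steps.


Apply comparative formation (add -er): 'old' -> 'older'.

older


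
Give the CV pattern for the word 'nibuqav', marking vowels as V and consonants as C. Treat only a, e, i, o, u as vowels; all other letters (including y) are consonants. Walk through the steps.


Letter mapping: n = C, i = V, b = C, u = V, q = C, a = V, v = C.

CVCVCVC


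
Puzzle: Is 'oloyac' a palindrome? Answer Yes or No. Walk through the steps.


Forward: 'oloyac'
Reversed: 'cayolo'
They differ.

No


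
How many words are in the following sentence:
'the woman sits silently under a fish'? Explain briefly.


Split into words: the | woman | sits | silently | under | a | fish = 7 words.

7


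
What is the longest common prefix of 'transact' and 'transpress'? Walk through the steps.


Compare from the start: 5 characters match: 'trans'. Mismatch at position 6: 'a' vs 'p'.

trans


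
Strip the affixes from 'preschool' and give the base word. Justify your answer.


Remove prefix 'pre' from 'preschool' to get root 'school'.

school


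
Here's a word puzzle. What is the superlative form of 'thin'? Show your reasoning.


Apply superlative formation (double final consonant, add -est): 'thin' -> 'thinnest'.

thinnest


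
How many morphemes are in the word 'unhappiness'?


Decomposition: un- (prefix) + happy (root) + -ness (suffix) = 3 morpheme(s)

3 morphemes


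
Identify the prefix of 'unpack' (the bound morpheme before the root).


The word 'unpack' = 'un' (prefix) + 'pack' (root). The prefix is 'un'.

un


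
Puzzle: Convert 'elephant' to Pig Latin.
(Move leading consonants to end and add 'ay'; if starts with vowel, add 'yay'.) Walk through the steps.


'elephant' starts with a vowel, so add 'yay': 'elephantyay'.

elephantyay


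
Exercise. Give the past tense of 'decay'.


Apply rule: Add -ed. 'decay' becomes 'decayed'.

decayed


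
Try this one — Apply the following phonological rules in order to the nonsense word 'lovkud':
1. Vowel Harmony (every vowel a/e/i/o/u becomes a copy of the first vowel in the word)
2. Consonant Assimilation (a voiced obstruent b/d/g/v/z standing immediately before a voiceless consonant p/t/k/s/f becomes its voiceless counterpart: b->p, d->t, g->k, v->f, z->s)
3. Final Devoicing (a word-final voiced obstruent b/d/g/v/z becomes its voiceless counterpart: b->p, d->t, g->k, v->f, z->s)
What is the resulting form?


Starting form: 'lovkud'
Rule 1: Vowel Harmony: all vowels become 'o' (matching first vowel). 'lovkud' -> 'lovkod'
Rule 2: Consonant Assimilation: voiced obstruent before voiceless consonant becomes voiceless ('vk' -> 'fk'). 'lovkod' -> 'lofkod'
Rule 3: Final Devoicing: word-final voiced obstruent 'd' becomes voiceless 't'. 'lofkod' -> 'lofkot'
Final form: 'lofkot'

lofkot


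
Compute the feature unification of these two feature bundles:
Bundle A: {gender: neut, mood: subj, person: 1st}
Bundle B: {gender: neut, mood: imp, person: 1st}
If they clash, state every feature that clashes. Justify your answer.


Compare features:
gender: A=neut vs B=neut -> unified: neut
mood: A=subj vs B=imp -> CLASH
person: A=1st vs B=1st -> unified: 1st
Clash detected on feature 'mood' (subj vs imp); unification fails.

CLASH on 'mood' (subj vs imp)


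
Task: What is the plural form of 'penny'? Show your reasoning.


Apply rule: Change -y to -ies (consonant + y). 'penny' becomes 'pennies'.

pennies


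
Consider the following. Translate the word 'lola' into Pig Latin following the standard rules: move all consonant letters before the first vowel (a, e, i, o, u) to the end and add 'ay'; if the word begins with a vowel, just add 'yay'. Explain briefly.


'lola': move consonant cluster 'l' to end and add 'ay': 'olalay'.

olalay


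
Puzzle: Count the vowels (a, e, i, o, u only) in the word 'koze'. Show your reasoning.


Vowels in 'koze': o, e = 2 vowels.

2


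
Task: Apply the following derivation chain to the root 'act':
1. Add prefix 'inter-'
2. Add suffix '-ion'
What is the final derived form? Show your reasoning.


Step 1: Add prefix 'inter-' to 'act' = 'interact'
Step 2: Add suffix '-ion' to 'interact' = 'interaction'

interaction


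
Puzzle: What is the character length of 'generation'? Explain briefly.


Spell out 'generation' and number each letter: g(1), e(2), n(3), e(4), r(5), a(6), t(7), i(8), o(9), n(10). Total: 10 letters.

10


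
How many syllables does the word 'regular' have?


Break 'regular' into syllables: reg-u-lar -> reg | u | lar = 3 syllables

3 syllables


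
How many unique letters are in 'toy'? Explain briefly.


Unique letters in 'toy': {o, t, y} = 3 distinct letters.

3


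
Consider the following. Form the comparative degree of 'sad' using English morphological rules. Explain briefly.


Apply comparative formation (double final consonant, add -er): 'sad' -> 'sadder'.

sadder


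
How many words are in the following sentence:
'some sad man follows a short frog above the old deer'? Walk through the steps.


Split into words: some | sad | man | follows | a | short | frog | above | the | old | deer = 11 words.

11


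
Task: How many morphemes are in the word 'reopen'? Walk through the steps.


Decomposition: re- (prefix) + open (root) = 2 morpheme(s)

2 morphemes


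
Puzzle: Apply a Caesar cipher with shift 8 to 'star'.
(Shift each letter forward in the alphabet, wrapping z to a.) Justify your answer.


Shift each letter by 8: s -> a, t -> b, a -> i, r -> z. Result: 'abiz'.

abiz


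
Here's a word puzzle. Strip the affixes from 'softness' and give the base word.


Remove suffix '-ness' from 'softness' to get root 'soft'.

soft


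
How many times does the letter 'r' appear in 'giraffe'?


Letter 'r' in 'giraffe': found at position(s) 3 = 1 occurrence(s).

1


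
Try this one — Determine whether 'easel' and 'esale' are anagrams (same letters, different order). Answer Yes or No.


Sorted letters of 'easel': 'aeels'
Sorted letters of 'esale': 'aeels'
They match.

Yes


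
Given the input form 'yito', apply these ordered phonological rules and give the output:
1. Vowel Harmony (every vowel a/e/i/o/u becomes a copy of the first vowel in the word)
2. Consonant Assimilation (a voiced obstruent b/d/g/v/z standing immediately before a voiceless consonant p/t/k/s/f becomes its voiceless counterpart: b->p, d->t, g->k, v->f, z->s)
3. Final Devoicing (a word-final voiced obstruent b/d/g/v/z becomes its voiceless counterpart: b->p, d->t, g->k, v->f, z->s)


Starting form: 'yito'
Rule 1: Vowel Harmony: all vowels become 'i' (matching first vowel). 'yito' -> 'yiti'
Rule 2: Consonant Assimilation: no voiced obstruent (b/d/g/v/z) stands immediately before a voiceless consonant (p/t/k/s/f). No change.
Rule 3: Final Devoicing: the word ends in the vowel 'i', not a consonant. No change.
Final form: 'yiti'

yiti


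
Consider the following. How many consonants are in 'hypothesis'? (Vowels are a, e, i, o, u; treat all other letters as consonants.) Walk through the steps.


Consonants in 'hypothesis': h, y, p, t, h, s, s = 7 consonants.

7


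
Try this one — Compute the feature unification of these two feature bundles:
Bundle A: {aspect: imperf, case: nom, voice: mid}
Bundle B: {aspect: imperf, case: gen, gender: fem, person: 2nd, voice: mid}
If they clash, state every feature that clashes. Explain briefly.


Compare features:
aspect: A=imperf vs B=imperf -> unified: imperf
case: A=nom vs B=gen -> CLASH
gender: A=_ vs B=fem -> unified: fem
person: A=_ vs B=2nd -> unified: 2nd
voice: A=mid vs B=mid -> unified: mid
Clash detected on feature 'case' (nom vs gen); unification fails.

CLASH on 'case' (nom vs gen)


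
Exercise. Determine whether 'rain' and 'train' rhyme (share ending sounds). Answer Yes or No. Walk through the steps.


Rime (stressed vowel + following sounds) of 'rain': -ain = /eɪn/
Rime of 'train': -ain = /eɪn/
/eɪn/ and /eɪn/ are the same ending sound, so the words rhyme.

Yes


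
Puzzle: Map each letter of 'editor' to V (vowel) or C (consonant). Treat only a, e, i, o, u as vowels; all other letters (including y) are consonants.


Letter mapping: e = V, d = C, i = V, t = C, o = V, r = C.

VCVCVC


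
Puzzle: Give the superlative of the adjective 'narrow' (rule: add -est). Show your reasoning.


Apply superlative formation (add -est): 'narrow' -> 'narrowest'.

narrowest


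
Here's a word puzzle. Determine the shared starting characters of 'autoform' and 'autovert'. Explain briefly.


Compare from the start: 4 characters match: 'auto'. Mismatch at position 5: 'f' vs 'v'.

auto


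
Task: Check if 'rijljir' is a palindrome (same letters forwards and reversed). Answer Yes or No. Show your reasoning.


Forward: 'rijljir'
Reversed: 'rijljir'
They are identical.

Yes


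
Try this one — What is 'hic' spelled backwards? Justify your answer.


Reverse 'hic' character by character: 'cih'.

cih


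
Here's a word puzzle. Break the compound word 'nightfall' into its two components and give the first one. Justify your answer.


Split 'nightfall' into 'night' + 'fall'. The first part is 'night'.

night


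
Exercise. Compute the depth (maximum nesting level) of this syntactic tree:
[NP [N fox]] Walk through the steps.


Count bracket nesting levels:
'[' at pos 0: depth = 1
'[' at pos 4: depth = 2
Maximum depth reached: 2

2


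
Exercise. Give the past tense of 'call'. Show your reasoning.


Apply rule: Add -ed. 'call' becomes 'called'.

called


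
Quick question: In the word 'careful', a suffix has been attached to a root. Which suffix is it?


The word 'careful' = 'care' (root) + '-ful' (suffix). The suffix is '-ful'.

ful


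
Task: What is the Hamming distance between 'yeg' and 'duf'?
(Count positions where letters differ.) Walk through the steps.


Alignment:
Position 1: 'y' vs 'd' = DIFFER
Position 2: 'e' vs 'u' = DIFFER
Position 3: 'g' vs 'f' = DIFFER
Total differences: 3

3


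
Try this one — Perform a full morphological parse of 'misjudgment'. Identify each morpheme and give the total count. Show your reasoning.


Step 1: Identify prefix: 'mis' (meaning: wrongly)
Step 2: Identify root: 'judge'
Step 3: Identify suffix(es): 'ment'
Decomposition: mis- (prefix: wrongly) + judge (root) + -ment (suffix: action/result)
Total morphemes: 3

3 morphemes (mis- (prefix: wrongly) + judge (root) + -ment (suffix: action/result))


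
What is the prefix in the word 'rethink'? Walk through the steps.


The word 'rethink' = 're' (prefix) + 'think' (root). The prefix is 're'.

re


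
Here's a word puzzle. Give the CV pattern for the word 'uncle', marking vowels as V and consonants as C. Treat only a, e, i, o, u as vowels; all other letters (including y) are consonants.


Letter mapping: u = V, n = C, c = C, l = C, e = V.

VCCCV


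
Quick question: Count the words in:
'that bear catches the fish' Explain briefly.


Split into words: that | bear | catches | the | fish = 5 words.

5


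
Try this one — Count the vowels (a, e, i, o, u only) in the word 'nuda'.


Vowels in 'nuda': u, a = 2 vowels.

2


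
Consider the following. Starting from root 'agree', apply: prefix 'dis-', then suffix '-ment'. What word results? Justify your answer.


Step 1: Add prefix 'dis-' to 'agree' = 'disagree'
Step 2: Add suffix '-ment' to 'disagree' = 'disagreement'

disagreement


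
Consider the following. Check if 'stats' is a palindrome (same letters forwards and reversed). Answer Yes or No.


Forward: 'stats'
Reversed: 'stats'
They are identical.

Yes


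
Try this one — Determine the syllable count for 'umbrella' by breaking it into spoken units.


Break 'umbrella' into syllables: um-brel-la -> um | brel | la = 3 syllables

3 syllables


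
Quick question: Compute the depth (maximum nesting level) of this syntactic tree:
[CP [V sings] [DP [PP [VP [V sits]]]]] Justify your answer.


Count bracket nesting levels:
'[' at pos 0: depth = 1
'[' at pos 4: depth = 2
'[' at pos 14: depth = 2
'[' at pos 18: depth = 3
'[' at pos 22: depth = 4
'[' at pos 26: depth = 5
Maximum depth reached: 5

5


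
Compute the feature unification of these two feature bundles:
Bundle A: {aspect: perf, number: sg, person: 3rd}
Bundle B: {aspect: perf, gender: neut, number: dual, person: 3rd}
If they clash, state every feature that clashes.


Compare features:
aspect: A=perf vs B=perf -> unified: perf
gender: A=_ vs B=neut -> unified: neut
number: A=sg vs B=dual -> CLASH
person: A=3rd vs B=3rd -> unified: 3rd
Clash detected on feature 'number' (sg vs dual); unification fails.

CLASH on 'number' (sg vs dual)


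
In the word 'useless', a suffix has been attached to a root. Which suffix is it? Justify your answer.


The word 'useless' = 'use' (root) + '-less' (suffix). The suffix is '-less'.

less


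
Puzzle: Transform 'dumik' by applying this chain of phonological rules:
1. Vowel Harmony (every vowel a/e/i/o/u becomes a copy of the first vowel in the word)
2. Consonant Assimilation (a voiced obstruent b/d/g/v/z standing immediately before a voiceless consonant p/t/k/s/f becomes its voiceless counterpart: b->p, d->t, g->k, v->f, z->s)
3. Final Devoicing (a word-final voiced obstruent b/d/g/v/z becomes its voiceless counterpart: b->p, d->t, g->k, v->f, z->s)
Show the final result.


Starting form: 'dumik'
Rule 1: Vowel Harmony: all vowels become 'u' (matching first vowel). 'dumik' -> 'dumuk'
Rule 2: Consonant Assimilation: no voiced obstruent (b/d/g/v/z) stands immediately before a voiceless consonant (p/t/k/s/f). No change.
Rule 3: Final Devoicing: final consonant 'k' is not one of the voiced obstruents b/d/g/v/z. No change.
Final form: 'dumuk'

dumuk


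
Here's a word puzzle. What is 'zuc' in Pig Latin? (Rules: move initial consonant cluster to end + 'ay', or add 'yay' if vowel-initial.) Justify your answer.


'zuc': move consonant cluster 'z' to end and add 'ay': 'uczay'.

uczay


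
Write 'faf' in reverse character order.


Reverse 'faf' character by character: 'faf'.

faf


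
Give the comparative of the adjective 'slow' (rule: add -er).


Apply comparative formation (add -er): 'slow' -> 'slower'.

slower


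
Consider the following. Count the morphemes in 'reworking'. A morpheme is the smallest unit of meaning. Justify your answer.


Decomposition: re- (prefix) + work (root) + -ing (suffix) = 3 morpheme(s)

3 morphemes


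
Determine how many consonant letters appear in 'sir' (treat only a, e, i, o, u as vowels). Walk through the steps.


Consonants in 'sir': s, r = 2 consonants.

2


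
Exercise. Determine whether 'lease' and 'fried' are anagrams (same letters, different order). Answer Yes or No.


Sorted letters of 'lease': 'aeels'
Sorted letters of 'fried': 'defir'
They do not match.

No


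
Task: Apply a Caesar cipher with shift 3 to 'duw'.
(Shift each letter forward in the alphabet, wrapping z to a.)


Shift each letter by 3: d -> g, u -> x, w -> z. Result: 'gxz'.

gxz


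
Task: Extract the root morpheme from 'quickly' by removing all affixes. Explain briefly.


Remove suffix '-ly' from 'quickly' to get root 'quick'.

quick


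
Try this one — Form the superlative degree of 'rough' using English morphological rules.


Apply superlative formation (add -est): 'rough' -> 'roughest'.

roughest


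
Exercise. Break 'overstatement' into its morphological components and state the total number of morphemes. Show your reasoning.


Step 1: Identify prefix: 'over' (meaning: excessively)
Step 2: Identify root: 'state'
Step 3: Identify suffix(es): 'ment'
Decomposition: over- (prefix: excessively) + state (root) + -ment (suffix: action/result)
Total morphemes: 3

3 morphemes (over- (prefix: excessively) + state (root) + -ment (suffix: action/result))


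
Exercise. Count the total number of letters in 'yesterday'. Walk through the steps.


Spell out 'yesterday' and number each letter: y(1), e(2), s(3), t(4), e(5), r(6), d(7), a(8), y(9). Total: 9 letters.

9


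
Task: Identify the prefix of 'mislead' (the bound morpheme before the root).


The word 'mislead' = 'mis' (prefix) + 'lead' (root). The prefix is 'mis'.

mis


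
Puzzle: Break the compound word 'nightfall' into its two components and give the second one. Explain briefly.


Split 'nightfall' into 'night' + 'fall'. The second part is 'fall'.

fall


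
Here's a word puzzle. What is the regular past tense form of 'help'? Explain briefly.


Apply rule: Add -ed. 'help' becomes 'helped'.

helped


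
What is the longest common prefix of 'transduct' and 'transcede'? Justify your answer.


Compare from the start: 5 characters match: 'trans'. Mismatch at position 6: 'd' vs 'c'.

trans


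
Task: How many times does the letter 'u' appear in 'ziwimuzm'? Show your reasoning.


Letter 'u' in 'ziwimuzm': found at position(s) 6 = 1 occurrence(s).

1


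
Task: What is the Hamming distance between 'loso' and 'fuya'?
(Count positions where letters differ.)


Alignment:
Position 1: 'l' vs 'f' = DIFFER
Position 2: 'o' vs 'u' = DIFFER
Position 3: 's' vs 'y' = DIFFER
Position 4: 'o' vs 'a' = DIFFER
Total differences: 4

4


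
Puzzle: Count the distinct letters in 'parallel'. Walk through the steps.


Unique letters in 'parallel': {a, e, l, p, r} = 5 distinct letters.

5


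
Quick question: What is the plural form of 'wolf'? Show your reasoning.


Apply rule: Change -f to -ves. 'wolf' becomes 'wolves'.

wolves


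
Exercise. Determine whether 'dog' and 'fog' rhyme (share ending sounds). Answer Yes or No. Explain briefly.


Rime (stressed vowel + following sounds) of 'dog': -og = /ɒg/
Rime of 'fog': -og = /ɒg/
/ɒg/ and /ɒg/ are the same ending sound, so the words rhyme.

Yes


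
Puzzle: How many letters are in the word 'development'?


Spell out 'development' and number each letter: d(1), e(2), v(3), e(4), l(5), o(6), p(7), m(8), e(9), n(10), t(11). Total: 11 letters.

11


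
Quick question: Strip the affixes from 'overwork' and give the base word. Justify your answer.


Remove prefix 'over' from 'overwork' to get root 'work'.

work


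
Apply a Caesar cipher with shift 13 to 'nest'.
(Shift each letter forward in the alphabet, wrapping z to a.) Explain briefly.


Shift each letter by 13: n -> a, e -> r, s -> f, t -> g. Result: 'arfg'.

arfg


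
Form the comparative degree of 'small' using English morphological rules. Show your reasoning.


Apply comparative formation (add -er): 'small' -> 'smaller'.

smaller


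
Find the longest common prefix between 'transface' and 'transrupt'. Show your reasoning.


Compare from the start: 5 characters match: 'trans'. Mismatch at position 6: 'f' vs 'r'.

trans


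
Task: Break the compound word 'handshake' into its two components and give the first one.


Split 'handshake' into 'hand' + 'shake'. The first part is 'hand'.

hand


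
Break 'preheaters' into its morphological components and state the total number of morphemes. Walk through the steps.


Step 1: Identify prefix: 'pre' (meaning: before)
Step 2: Identify root: 'heat'
Step 3: Identify suffix(es): 'er, s'
Decomposition: pre- (prefix: before) + heat (root) + -er (suffix: one who) + -s (plural)
Total morphemes: 4

4 morphemes (pre- (prefix: before) + heat (root) + -er (suffix: one who) + -s (plural))


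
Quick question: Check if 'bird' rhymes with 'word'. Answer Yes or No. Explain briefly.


Rime (stressed vowel + following sounds) of 'bird': -ird = /ɜːrd/
Rime of 'word': -ord = /ɜːrd/
/ɜːrd/ and /ɜːrd/ are the same ending sound, so the words rhyme.

Yes


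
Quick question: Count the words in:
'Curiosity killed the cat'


Split into words: Curiosity | killed | the | cat = 4 words.

4


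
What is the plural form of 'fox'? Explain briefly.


Apply rule: Add -es (sibilant/fricative ending). 'fox' becomes 'foxes'.

foxes


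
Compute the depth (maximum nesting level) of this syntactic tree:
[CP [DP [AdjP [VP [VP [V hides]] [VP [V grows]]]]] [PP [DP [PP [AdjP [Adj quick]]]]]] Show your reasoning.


Count bracket nesting levels:
'[' at pos 0: depth = 1
'[' at pos 4: depth = 2
'[' at pos 8: depth = 3
'[' at pos 14: depth = 4
'[' at pos 18: depth = 5
'[' at pos 22: depth = 6
'[' at pos 33: depth = 5
'[' at pos 37: depth = 6
'[' at pos 51: depth = 2
'[' at pos 55: depth = 3
'[' at pos 59: depth = 4
'[' at pos 63: depth = 5
'[' at pos 69: depth = 6
Maximum depth reached: 6

6
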